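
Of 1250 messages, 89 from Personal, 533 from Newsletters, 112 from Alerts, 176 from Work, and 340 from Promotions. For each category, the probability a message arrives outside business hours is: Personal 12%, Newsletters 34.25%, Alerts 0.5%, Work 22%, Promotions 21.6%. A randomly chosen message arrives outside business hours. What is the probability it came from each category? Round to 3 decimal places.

Personal 0.035, Newsletters 0.597, Alerts 0.002, Work 0.127, Promotions 0.240

Prior × likelihood for each hypothesis:
  Personal: 0.0712 × 0.12 = 0.008544
  Newsletters: 0.4264 × 0.3425 = 0.146042
  Alerts: 0.0896 × 0.005 = 0.000448
  Work: 0.1408 × 0.22 = 0.030976
  Promotions: 0.272 × 0.216 = 0.058752
Total = 0.244762.
P(Personal | off-hours) = 0.008544/0.244762 ≈ 0.035
P(Newsletters | off-hours) = 0.146042/0.244762 ≈ 0.597
P(Alerts | off-hours) = 0.000448/0.244762 ≈ 0.002
P(Work | off-hours) = 0.030976/0.244762 ≈ 0.127
P(Promotions | off-hours) = 0.058752/0.244762 ≈ 0.240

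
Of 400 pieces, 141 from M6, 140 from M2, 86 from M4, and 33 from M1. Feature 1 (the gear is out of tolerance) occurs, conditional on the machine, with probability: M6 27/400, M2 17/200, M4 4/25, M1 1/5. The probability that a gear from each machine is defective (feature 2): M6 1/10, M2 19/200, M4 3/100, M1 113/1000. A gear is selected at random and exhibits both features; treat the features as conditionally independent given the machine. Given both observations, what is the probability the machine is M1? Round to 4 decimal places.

Compute prior × likelihood for every hypothesis:
  M6: 0.3525 × 0.0675 × 0.1 = 0.002379375
  M2: 0.35 × 0.085 × 0.095 = 0.00282625
  M4: 0.215 × 0.16 × 0.03 = 0.001032
  M1: 0.0825 × 0.2 × 0.113 = 0.0018645
Total = 0.008102125.
P(M1 | evidence) = 0.0018645 / 0.008102125 ≈ 0.2301.

0.2301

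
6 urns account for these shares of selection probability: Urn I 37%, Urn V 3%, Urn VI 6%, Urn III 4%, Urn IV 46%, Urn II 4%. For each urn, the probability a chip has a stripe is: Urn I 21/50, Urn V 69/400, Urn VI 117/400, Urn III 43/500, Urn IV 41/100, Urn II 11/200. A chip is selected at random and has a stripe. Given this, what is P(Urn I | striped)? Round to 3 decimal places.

0.417

Unnormalized posteriors (prior × likelihood):
  Urn I: 0.37 × 0.42 = 0.1554
  Urn V: 0.03 × 0.1725 = 0.005175
  Urn VI: 0.06 × 0.2925 = 0.01755
  Urn III: 0.04 × 0.086 = 0.00344
  Urn IV: 0.46 × 0.41 = 0.1886
  Urn II: 0.04 × 0.055 = 0.0022
Total = 0.372365.
P(Urn I | evidence) = 0.1554 / 0.372365 ≈ 0.417.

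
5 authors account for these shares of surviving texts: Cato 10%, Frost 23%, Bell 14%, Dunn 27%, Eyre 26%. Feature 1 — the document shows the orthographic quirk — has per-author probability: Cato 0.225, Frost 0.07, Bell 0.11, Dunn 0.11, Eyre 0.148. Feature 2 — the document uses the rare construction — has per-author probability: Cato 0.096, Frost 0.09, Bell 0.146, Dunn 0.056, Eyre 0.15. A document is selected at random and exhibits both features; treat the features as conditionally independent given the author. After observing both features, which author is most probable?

Unnormalized posteriors (prior × likelihood):
  Cato: 0.1 × 0.225 × 0.096 = 0.00216
  Frost: 0.23 × 0.07 × 0.09 = 0.001449
  Bell: 0.14 × 0.11 × 0.146 = 0.0022484
  Dunn: 0.27 × 0.11 × 0.056 = 0.0016632
  Eyre: 0.26 × 0.148 × 0.15 = 0.005772
Normalizing constant = 0.0132926.
Largest term belongs to Eyre, so Eyre is most probable.

Eyre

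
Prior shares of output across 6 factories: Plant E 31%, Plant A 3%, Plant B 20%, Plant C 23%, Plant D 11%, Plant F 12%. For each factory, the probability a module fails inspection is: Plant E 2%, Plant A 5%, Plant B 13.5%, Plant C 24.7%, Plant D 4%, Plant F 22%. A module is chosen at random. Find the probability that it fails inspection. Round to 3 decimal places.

0.122

By Bayes' rule, posterior ∝ prior × likelihood:
  Plant E: 0.31 × 0.02 = 0.0062
  Plant A: 0.03 × 0.05 = 0.0015
  Plant B: 0.2 × 0.135 = 0.027
  Plant C: 0.23 × 0.247 = 0.05681
  Plant D: 0.11 × 0.04 = 0.0044
  Plant F: 0.12 × 0.22 = 0.0264
P(nonconforming) = 0.0062 + 0.0015 + 0.027 + 0.05681 + 0.0044 + 0.0264 = 0.12231 → 0.122.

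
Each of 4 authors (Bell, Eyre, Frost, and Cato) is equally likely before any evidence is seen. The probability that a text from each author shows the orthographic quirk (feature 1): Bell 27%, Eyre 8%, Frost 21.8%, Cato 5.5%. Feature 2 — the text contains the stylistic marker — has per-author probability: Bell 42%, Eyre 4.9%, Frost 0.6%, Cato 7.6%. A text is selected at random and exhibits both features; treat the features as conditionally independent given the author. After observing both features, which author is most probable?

Bell

Since the prior is uniform, the posterior is proportional to the likelihood:
  Bell: 0.27 × 0.42 = 0.1134
  Eyre: 0.08 × 0.049 = 0.00392
  Frost: 0.218 × 0.006 = 0.001308
  Cato: 0.055 × 0.076 = 0.00418
Sum = 0.122808.
Largest term belongs to Bell, so Bell is most probable.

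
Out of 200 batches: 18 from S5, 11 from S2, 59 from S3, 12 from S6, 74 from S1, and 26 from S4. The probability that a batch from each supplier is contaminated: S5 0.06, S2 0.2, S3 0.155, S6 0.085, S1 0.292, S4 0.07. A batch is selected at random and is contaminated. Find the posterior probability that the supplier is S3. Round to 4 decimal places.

Unnormalized posteriors (prior × likelihood):
  S5: 0.09 × 0.06 = 0.0054
  S2: 0.055 × 0.2 = 0.011
  S3: 0.295 × 0.155 = 0.045725
  S6: 0.06 × 0.085 = 0.0051
  S1: 0.37 × 0.292 = 0.10804
  S4: 0.13 × 0.07 = 0.0091
Total = 0.184365.
P(S3 | evidence) = 0.045725 / 0.184365 ≈ 0.2480.

0.2480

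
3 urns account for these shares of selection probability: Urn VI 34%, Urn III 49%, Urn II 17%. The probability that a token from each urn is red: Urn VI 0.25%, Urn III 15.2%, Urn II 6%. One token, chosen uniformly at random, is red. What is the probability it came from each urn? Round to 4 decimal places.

By Bayes' rule, posterior ∝ prior × likelihood:
  Urn VI: 0.34 × 0.0025 = 0.00085
  Urn III: 0.49 × 0.152 = 0.07448
  Urn II: 0.17 × 0.06 = 0.0102
Total = 0.08553.
P(Urn VI | red) = 0.00085/0.08553 ≈ 0.0099
P(Urn III | red) = 0.07448/0.08553 ≈ 0.8708
P(Urn II | red) = 0.0102/0.08553 ≈ 0.1193
(Check: 0.0099+0.8708+0.1193 = 1.0000.)

Urn VI 0.0099, Urn III 0.8708, Urn II 0.1193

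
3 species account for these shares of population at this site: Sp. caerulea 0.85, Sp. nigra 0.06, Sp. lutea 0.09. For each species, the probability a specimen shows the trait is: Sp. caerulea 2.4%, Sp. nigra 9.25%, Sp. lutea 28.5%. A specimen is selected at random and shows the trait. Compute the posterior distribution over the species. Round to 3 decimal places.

Sp. caerulea 0.395, Sp. nigra 0.108, Sp. lutea 0.497

Compute prior × likelihood for every hypothesis:
  Sp. caerulea: 0.85 × 0.024 = 0.0204
  Sp. nigra: 0.06 × 0.0925 = 0.00555
  Sp. lutea: 0.09 × 0.285 = 0.02565
Sum = 0.0516.
P(Sp. caerulea | trait) = 0.0204/0.0516 ≈ 0.395
P(Sp. nigra | trait) = 0.00555/0.0516 ≈ 0.108
P(Sp. lutea | trait) = 0.02565/0.0516 ≈ 0.497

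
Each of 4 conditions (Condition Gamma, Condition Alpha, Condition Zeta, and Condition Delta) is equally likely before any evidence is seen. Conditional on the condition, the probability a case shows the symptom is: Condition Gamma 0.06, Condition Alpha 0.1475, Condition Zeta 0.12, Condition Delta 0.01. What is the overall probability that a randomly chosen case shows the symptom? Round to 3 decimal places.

Since the prior is uniform, the posterior is proportional to the likelihood:
  Condition Gamma: 0.06
  Condition Alpha: 0.1475
  Condition Zeta: 0.12
  Condition Delta: 0.01
P(symptomatic) = (1/4) × (0.06 + 0.1475 + 0.12 + 0.01) = 0.3375/4 ≈ 0.084.

0.084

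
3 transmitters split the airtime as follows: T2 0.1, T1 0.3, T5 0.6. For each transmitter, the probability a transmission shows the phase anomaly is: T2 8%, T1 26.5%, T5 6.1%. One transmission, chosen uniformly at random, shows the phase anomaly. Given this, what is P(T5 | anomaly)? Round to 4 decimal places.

By Bayes' rule, posterior ∝ prior × likelihood:
  T2: 0.1 × 0.08 = 0.008
  T1: 0.3 × 0.265 = 0.0795
  T5: 0.6 × 0.061 = 0.0366
Total = 0.1241.
P(T5 | evidence) = 0.0366 / 0.1241 ≈ 0.2949.

0.2949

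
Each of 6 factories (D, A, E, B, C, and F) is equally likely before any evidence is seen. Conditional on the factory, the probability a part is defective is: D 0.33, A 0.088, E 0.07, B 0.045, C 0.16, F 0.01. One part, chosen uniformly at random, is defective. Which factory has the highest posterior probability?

D

With a uniform prior (1/6 each), posterior ∝ likelihood:
  D: 0.33
  A: 0.088
  E: 0.07
  B: 0.045
  C: 0.16
  F: 0.01
Total = 0.703.
Largest term belongs to D, so D is most probable.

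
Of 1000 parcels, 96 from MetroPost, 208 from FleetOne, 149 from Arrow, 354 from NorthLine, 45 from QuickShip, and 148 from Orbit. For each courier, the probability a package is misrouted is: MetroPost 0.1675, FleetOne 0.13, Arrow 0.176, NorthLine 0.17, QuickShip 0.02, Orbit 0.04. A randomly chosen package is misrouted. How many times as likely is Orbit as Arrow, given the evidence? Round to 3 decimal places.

0.226

Prior × likelihood for each hypothesis:
  MetroPost: 0.096 × 0.1675 = 0.01608
  FleetOne: 0.208 × 0.13 = 0.02704
  Arrow: 0.149 × 0.176 = 0.026224
  NorthLine: 0.354 × 0.17 = 0.06018
  QuickShip: 0.045 × 0.02 = 0.0009
  Orbit: 0.148 × 0.04 = 0.00592
Normalizing constant = 0.136344.
The ratio is 0.00592 / 0.026224 (the normalizer cancels) = 0.226.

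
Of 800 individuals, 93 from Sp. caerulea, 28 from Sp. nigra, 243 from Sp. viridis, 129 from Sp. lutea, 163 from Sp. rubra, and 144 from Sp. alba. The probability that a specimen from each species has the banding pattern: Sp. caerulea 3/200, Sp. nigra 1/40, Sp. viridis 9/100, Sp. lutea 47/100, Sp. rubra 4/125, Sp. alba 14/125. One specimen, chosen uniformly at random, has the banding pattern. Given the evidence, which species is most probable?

By Bayes' rule, posterior ∝ prior × likelihood:
  Sp. caerulea: 0.11625 × 0.015 = 0.00174375
  Sp. nigra: 0.035 × 0.025 = 0.000875
  Sp. viridis: 0.30375 × 0.09 = 0.0273375
  Sp. lutea: 0.16125 × 0.47 = 0.0757875
  Sp. rubra: 0.20375 × 0.032 = 0.00652
  Sp. alba: 0.18 × 0.112 = 0.02016
Normalizing constant = 0.13242375.
Largest term belongs to Sp. lutea, so Sp. lutea is most probable.

Sp. lutea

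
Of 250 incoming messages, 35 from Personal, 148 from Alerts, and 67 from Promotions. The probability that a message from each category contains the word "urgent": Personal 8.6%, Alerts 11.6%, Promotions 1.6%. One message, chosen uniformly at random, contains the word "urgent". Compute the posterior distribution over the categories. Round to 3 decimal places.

Personal 0.142, Alerts 0.808, Promotions 0.050

Unnormalized posteriors (prior × likelihood):
  Personal: 0.14 × 0.086 = 0.01204
  Alerts: 0.592 × 0.116 = 0.068672
  Promotions: 0.268 × 0.016 = 0.004288
Sum = 0.085.
P(Personal | urgent-flag) = 0.01204/0.085 ≈ 0.142
P(Alerts | urgent-flag) = 0.068672/0.085 ≈ 0.808
P(Promotions | urgent-flag) = 0.004288/0.085 ≈ 0.050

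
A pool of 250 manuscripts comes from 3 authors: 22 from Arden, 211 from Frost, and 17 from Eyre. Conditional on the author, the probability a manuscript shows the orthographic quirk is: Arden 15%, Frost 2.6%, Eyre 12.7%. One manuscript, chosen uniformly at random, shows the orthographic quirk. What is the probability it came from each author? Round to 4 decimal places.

Prior × likelihood for each hypothesis:
  Arden: 0.088 × 0.15 = 0.0132
  Frost: 0.844 × 0.026 = 0.021944
  Eyre: 0.068 × 0.127 = 0.008636
Sum = 0.04378.
P(Arden | quirk) = 0.0132/0.04378 ≈ 0.3015
P(Frost | quirk) = 0.021944/0.04378 ≈ 0.5012
P(Eyre | quirk) = 0.008636/0.04378 ≈ 0.1973

Arden 0.3015, Frost 0.5012, Eyre 0.1973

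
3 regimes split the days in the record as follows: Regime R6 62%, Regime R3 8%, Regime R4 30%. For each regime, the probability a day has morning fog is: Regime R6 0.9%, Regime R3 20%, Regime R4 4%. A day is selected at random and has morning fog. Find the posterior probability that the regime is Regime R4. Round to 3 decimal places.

0.357

By Bayes' rule, posterior ∝ prior × likelihood:
  Regime R6: 0.62 × 0.009 = 0.00558
  Regime R3: 0.08 × 0.2 = 0.016
  Regime R4: 0.3 × 0.04 = 0.012
Sum = 0.03358.
P(Regime R4 | evidence) = 0.012 / 0.03358 ≈ 0.357.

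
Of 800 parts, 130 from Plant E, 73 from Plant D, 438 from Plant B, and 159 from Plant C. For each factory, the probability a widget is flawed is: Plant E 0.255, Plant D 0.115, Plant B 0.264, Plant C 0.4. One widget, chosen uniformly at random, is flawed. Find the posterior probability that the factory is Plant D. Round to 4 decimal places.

Prior × likelihood for each hypothesis:
  Plant E: 0.1625 × 0.255 = 0.0414375
  Plant D: 0.09125 × 0.115 = 0.01049375
  Plant B: 0.5475 × 0.264 = 0.14454
  Plant C: 0.19875 × 0.4 = 0.0795
Normalizing constant = 0.27597125.
P(Plant D | evidence) = 0.01049375 / 0.27597125 ≈ 0.0380.

0.0380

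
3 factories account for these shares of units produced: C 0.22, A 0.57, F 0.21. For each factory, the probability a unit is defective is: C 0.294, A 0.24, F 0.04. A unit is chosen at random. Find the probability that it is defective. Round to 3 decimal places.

0.210

By Bayes' rule, posterior ∝ prior × likelihood:
  C: 0.22 × 0.294 = 0.06468
  A: 0.57 × 0.24 = 0.1368
  F: 0.21 × 0.04 = 0.0084
P(defective) = 0.06468 + 0.1368 + 0.0084 = 0.20988 → 0.210.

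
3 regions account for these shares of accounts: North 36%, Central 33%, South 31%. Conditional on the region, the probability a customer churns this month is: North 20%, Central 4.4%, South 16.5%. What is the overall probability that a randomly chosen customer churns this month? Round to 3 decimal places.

0.138

Compute prior × likelihood for every hypothesis:
  North: 0.36 × 0.2 = 0.072
  Central: 0.33 × 0.044 = 0.01452
  South: 0.31 × 0.165 = 0.05115
P(churn) = 0.072 + 0.01452 + 0.05115 = 0.13767 → 0.138.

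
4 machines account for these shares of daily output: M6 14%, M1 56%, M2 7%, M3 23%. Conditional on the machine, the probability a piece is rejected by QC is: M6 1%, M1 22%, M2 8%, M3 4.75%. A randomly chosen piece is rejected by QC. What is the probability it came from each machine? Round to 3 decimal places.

Unnormalized posteriors (prior × likelihood):
  M6: 0.14 × 0.01 = 0.0014
  M1: 0.56 × 0.22 = 0.1232
  M2: 0.07 × 0.08 = 0.0056
  M3: 0.23 × 0.0475 = 0.010925
Normalizing constant = 0.141125.
P(M6 | rejected) = 0.0014/0.141125 ≈ 0.010
P(M1 | rejected) = 0.1232/0.141125 ≈ 0.873
P(M2 | rejected) = 0.0056/0.141125 ≈ 0.040
P(M3 | rejected) = 0.010925/0.141125 ≈ 0.077
(Check: 0.010+0.873+0.040+0.077 = 1.000.)

M6 0.010, M1 0.873, M2 0.040, M3 0.077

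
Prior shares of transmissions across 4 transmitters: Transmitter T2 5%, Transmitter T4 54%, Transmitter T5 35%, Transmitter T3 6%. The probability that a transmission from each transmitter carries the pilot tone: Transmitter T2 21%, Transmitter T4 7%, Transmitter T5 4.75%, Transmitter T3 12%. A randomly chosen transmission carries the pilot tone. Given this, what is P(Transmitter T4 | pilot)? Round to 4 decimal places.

Prior × likelihood for each hypothesis:
  Transmitter T2: 0.05 × 0.21 = 0.0105
  Transmitter T4: 0.54 × 0.07 = 0.0378
  Transmitter T5: 0.35 × 0.0475 = 0.016625
  Transmitter T3: 0.06 × 0.12 = 0.0072
Normalizing constant = 0.072125.
P(Transmitter T4 | evidence) = 0.0378 / 0.072125 ≈ 0.5241.

0.5241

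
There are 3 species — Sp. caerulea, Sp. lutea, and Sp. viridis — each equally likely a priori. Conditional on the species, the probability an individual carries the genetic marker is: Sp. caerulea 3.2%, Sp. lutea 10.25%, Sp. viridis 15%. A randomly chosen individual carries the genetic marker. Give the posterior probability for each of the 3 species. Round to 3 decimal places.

Sp. caerulea 0.112, Sp. lutea 0.360, Sp. viridis 0.527

With a uniform prior (1/3 each), posterior ∝ likelihood:
  Sp. caerulea: 0.032
  Sp. lutea: 0.1025
  Sp. viridis: 0.15
Sum = 0.2845.
P(Sp. caerulea | marker) = 0.032/0.2845 ≈ 0.112
P(Sp. lutea | marker) = 0.1025/0.2845 ≈ 0.360
P(Sp. viridis | marker) = 0.15/0.2845 ≈ 0.527
(Check: 0.112+0.360+0.527 = 0.999.)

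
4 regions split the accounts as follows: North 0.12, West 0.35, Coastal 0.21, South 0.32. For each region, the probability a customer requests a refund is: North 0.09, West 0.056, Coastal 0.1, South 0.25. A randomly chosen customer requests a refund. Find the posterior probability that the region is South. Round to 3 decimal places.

0.609

Compute prior × likelihood for every hypothesis:
  North: 0.12 × 0.09 = 0.0108
  West: 0.35 × 0.056 = 0.0196
  Coastal: 0.21 × 0.1 = 0.021
  South: 0.32 × 0.25 = 0.08
Total = 0.1314.
P(South | evidence) = 0.08 / 0.1314 ≈ 0.609.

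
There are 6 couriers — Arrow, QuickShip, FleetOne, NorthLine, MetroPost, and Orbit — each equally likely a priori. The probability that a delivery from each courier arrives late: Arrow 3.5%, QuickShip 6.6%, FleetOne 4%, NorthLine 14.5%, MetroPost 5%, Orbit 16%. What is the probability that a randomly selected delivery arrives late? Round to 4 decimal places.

0.0827

Since the prior is uniform, the posterior is proportional to the likelihood:
  Arrow: 0.035
  QuickShip: 0.066
  FleetOne: 0.04
  NorthLine: 0.145
  MetroPost: 0.05
  Orbit: 0.16
P(late) = (1/6) × (0.035 + 0.066 + 0.04 + 0.145 + 0.05 + 0.16) = 0.496/6 ≈ 0.0827.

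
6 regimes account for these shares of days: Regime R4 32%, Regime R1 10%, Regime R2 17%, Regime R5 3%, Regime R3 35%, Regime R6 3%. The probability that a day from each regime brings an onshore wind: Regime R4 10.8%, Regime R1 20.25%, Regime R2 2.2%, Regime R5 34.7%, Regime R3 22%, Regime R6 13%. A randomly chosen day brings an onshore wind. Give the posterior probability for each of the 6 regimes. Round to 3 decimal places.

Regime R4 0.231, Regime R1 0.135, Regime R2 0.025, Regime R5 0.069, Regime R3 0.514, Regime R6 0.026

Unnormalized posteriors (prior × likelihood):
  Regime R4: 0.32 × 0.108 = 0.03456
  Regime R1: 0.1 × 0.2025 = 0.02025
  Regime R2: 0.17 × 0.022 = 0.00374
  Regime R5: 0.03 × 0.347 = 0.01041
  Regime R3: 0.35 × 0.22 = 0.077
  Regime R6: 0.03 × 0.13 = 0.0039
Normalizing constant = 0.14986.
P(Regime R4 | onshore) = 0.03456/0.14986 ≈ 0.231
P(Regime R1 | onshore) = 0.02025/0.14986 ≈ 0.135
P(Regime R2 | onshore) = 0.00374/0.14986 ≈ 0.025
P(Regime R5 | onshore) = 0.01041/0.14986 ≈ 0.069
P(Regime R3 | onshore) = 0.077/0.14986 ≈ 0.514
P(Regime R6 | onshore) = 0.0039/0.14986 ≈ 0.026
(Check: 0.231+0.135+0.025+0.069+0.514+0.026 = 1.000.)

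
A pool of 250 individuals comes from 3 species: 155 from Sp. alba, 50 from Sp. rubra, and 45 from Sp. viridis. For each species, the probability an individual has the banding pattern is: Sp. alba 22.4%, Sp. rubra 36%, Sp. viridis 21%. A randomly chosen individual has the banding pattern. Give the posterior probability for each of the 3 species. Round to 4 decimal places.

Sp. alba 0.5585, Sp. rubra 0.2895, Sp. viridis 0.1520

By Bayes' rule, posterior ∝ prior × likelihood:
  Sp. alba: 0.62 × 0.224 = 0.13888
  Sp. rubra: 0.2 × 0.36 = 0.072
  Sp. viridis: 0.18 × 0.21 = 0.0378
Normalizing constant = 0.24868.
P(Sp. alba | banded) = 0.13888/0.24868 ≈ 0.5585
P(Sp. rubra | banded) = 0.072/0.24868 ≈ 0.2895
P(Sp. viridis | banded) = 0.0378/0.24868 ≈ 0.1520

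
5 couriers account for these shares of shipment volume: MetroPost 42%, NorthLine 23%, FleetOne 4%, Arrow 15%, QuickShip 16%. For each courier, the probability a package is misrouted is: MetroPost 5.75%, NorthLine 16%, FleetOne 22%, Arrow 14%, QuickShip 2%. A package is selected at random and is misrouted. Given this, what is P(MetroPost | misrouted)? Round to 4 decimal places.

Compute prior × likelihood for every hypothesis:
  MetroPost: 0.42 × 0.0575 = 0.02415
  NorthLine: 0.23 × 0.16 = 0.0368
  FleetOne: 0.04 × 0.22 = 0.0088
  Arrow: 0.15 × 0.14 = 0.021
  QuickShip: 0.16 × 0.02 = 0.0032
Sum = 0.09395.
P(MetroPost | evidence) = 0.02415 / 0.09395 ≈ 0.2571.

0.2571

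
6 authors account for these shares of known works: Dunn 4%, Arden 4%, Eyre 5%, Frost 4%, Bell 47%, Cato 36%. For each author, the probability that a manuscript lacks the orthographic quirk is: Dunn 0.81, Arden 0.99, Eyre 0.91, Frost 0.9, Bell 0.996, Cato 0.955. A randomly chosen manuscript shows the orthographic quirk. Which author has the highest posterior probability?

Cato

Taking complements, P(quirk | each) = Dunn 0.19, Arden 0.01, Eyre 0.09, Frost 0.1, Bell 0.004, Cato 0.045.
Unnormalized posteriors (prior × likelihood):
  Dunn: 0.04 × 0.19 = 0.0076
  Arden: 0.04 × 0.01 = 0.0004
  Eyre: 0.05 × 0.09 = 0.0045
  Frost: 0.04 × 0.1 = 0.004
  Bell: 0.47 × 0.004 = 0.00188
  Cato: 0.36 × 0.045 = 0.0162
Sum = 0.03458.
Largest term belongs to Cato, so Cato is most probable.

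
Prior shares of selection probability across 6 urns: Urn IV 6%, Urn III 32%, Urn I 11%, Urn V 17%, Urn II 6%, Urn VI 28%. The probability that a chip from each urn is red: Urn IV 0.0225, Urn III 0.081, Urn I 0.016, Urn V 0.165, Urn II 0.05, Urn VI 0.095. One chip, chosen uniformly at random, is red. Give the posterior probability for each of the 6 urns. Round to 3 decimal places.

Compute prior × likelihood for every hypothesis:
  Urn IV: 0.06 × 0.0225 = 0.00135
  Urn III: 0.32 × 0.081 = 0.02592
  Urn I: 0.11 × 0.016 = 0.00176
  Urn V: 0.17 × 0.165 = 0.02805
  Urn II: 0.06 × 0.05 = 0.003
  Urn VI: 0.28 × 0.095 = 0.0266
Sum = 0.08668.
P(Urn IV | red) = 0.00135/0.08668 ≈ 0.016
P(Urn III | red) = 0.02592/0.08668 ≈ 0.299
P(Urn I | red) = 0.00176/0.08668 ≈ 0.020
P(Urn V | red) = 0.02805/0.08668 ≈ 0.324
P(Urn II | red) = 0.003/0.08668 ≈ 0.035
P(Urn VI | red) = 0.0266/0.08668 ≈ 0.307

Urn IV 0.016, Urn III 0.299, Urn I 0.020, Urn V 0.324, Urn II 0.035, Urn VI 0.307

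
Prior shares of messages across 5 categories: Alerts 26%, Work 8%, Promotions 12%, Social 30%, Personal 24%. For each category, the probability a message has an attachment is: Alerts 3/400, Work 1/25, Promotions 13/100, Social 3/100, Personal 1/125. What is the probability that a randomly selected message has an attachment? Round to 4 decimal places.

0.0317

Unnormalized posteriors (prior × likelihood):
  Alerts: 0.26 × 0.0075 = 0.00195
  Work: 0.08 × 0.04 = 0.0032
  Promotions: 0.12 × 0.13 = 0.0156
  Social: 0.3 × 0.03 = 0.009
  Personal: 0.24 × 0.008 = 0.00192
P(attachment) = 0.00195 + 0.0032 + 0.0156 + 0.009 + 0.00192 = 0.03167 → 0.0317.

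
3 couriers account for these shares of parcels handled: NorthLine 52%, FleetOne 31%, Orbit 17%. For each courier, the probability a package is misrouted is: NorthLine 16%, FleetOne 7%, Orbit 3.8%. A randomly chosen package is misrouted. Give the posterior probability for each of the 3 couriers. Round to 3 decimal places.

Prior × likelihood for each hypothesis:
  NorthLine: 0.52 × 0.16 = 0.0832
  FleetOne: 0.31 × 0.07 = 0.0217
  Orbit: 0.17 × 0.038 = 0.00646
Total = 0.11136.
P(NorthLine | misrouted) = 0.0832/0.11136 ≈ 0.747
P(FleetOne | misrouted) = 0.0217/0.11136 ≈ 0.195
P(Orbit | misrouted) = 0.00646/0.11136 ≈ 0.058

NorthLine 0.747, FleetOne 0.195, Orbit 0.058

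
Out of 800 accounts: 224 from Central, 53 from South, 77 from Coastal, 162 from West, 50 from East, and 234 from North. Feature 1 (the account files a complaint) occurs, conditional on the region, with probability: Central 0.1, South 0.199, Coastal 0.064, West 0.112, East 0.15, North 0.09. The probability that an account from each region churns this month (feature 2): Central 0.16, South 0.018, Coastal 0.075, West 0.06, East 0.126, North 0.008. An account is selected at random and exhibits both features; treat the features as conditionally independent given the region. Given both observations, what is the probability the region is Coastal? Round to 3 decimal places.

0.058

Unnormalized posteriors (prior × likelihood):
  Central: 0.28 × 0.1 × 0.16 = 0.00448
  South: 0.06625 × 0.199 × 0.018 = 0.0002373075
  Coastal: 0.09625 × 0.064 × 0.075 = 0.000462
  West: 0.2025 × 0.112 × 0.06 = 0.0013608
  East: 0.0625 × 0.15 × 0.126 = 0.00118125
  North: 0.2925 × 0.09 × 0.008 = 0.0002106
Total = 0.0079319575.
P(Coastal | evidence) = 0.000462 / 0.0079319575 ≈ 0.058.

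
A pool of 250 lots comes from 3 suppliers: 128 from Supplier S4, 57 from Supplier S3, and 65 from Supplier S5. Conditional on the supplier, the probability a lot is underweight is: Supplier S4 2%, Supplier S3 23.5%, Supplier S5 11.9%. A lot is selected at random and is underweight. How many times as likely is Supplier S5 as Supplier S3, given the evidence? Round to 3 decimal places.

0.577

By Bayes' rule, posterior ∝ prior × likelihood:
  Supplier S4: 0.512 × 0.02 = 0.01024
  Supplier S3: 0.228 × 0.235 = 0.05358
  Supplier S5: 0.26 × 0.119 = 0.03094
Sum = 0.09476.
The ratio is 0.03094 / 0.05358 (the normalizer cancels) = 0.577.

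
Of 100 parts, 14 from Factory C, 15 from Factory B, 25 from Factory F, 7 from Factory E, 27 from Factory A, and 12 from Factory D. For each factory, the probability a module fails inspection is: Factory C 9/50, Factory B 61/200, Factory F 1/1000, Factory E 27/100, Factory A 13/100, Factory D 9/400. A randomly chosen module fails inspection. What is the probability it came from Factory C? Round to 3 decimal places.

0.197

By Bayes' rule, posterior ∝ prior × likelihood:
  Factory C: 0.14 × 0.18 = 0.0252
  Factory B: 0.15 × 0.305 = 0.04575
  Factory F: 0.25 × 0.001 = 0.00025
  Factory E: 0.07 × 0.27 = 0.0189
  Factory A: 0.27 × 0.13 = 0.0351
  Factory D: 0.12 × 0.0225 = 0.0027
Sum = 0.1279.
P(Factory C | evidence) = 0.0252 / 0.1279 ≈ 0.197.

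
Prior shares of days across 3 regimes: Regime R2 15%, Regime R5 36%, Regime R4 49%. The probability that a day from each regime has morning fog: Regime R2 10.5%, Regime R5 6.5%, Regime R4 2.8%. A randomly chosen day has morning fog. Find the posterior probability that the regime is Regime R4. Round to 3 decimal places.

Prior × likelihood for each hypothesis:
  Regime R2: 0.15 × 0.105 = 0.01575
  Regime R5: 0.36 × 0.065 = 0.0234
  Regime R4: 0.49 × 0.028 = 0.01372
Total = 0.05287.
P(Regime R4 | evidence) = 0.01372 / 0.05287 ≈ 0.260.

0.260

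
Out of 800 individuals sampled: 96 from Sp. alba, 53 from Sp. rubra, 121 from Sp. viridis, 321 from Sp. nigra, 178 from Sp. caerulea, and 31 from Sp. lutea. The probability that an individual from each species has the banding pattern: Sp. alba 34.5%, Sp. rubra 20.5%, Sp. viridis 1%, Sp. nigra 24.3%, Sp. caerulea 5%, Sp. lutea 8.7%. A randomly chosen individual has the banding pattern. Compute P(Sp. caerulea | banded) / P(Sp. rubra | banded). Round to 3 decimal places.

0.819

Prior × likelihood for each hypothesis:
  Sp. alba: 0.12 × 0.345 = 0.0414
  Sp. rubra: 0.06625 × 0.205 = 0.01358125
  Sp. viridis: 0.15125 × 0.01 = 0.0015125
  Sp. nigra: 0.40125 × 0.243 = 0.09750375
  Sp. caerulea: 0.2225 × 0.05 = 0.011125
  Sp. lutea: 0.03875 × 0.087 = 0.00337125
Normalizing constant = 0.16849375.
The ratio is 0.011125 / 0.01358125 (the normalizer cancels) = 0.819.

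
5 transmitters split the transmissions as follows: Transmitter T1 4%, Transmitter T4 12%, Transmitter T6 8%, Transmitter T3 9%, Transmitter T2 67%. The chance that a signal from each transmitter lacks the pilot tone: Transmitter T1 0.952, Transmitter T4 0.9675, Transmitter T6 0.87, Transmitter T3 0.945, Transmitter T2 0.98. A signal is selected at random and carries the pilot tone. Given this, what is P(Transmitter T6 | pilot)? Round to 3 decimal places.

Taking complements, P(pilot | each) = Transmitter T1 0.048, Transmitter T4 0.0325, Transmitter T6 0.13, Transmitter T3 0.055, Transmitter T2 0.02.
Prior × likelihood for each hypothesis:
  Transmitter T1: 0.04 × 0.048 = 0.00192
  Transmitter T4: 0.12 × 0.0325 = 0.0039
  Transmitter T6: 0.08 × 0.13 = 0.0104
  Transmitter T3: 0.09 × 0.055 = 0.00495
  Transmitter T2: 0.67 × 0.02 = 0.0134
Total = 0.03457.
P(Transmitter T6 | evidence) = 0.0104 / 0.03457 ≈ 0.301.

0.301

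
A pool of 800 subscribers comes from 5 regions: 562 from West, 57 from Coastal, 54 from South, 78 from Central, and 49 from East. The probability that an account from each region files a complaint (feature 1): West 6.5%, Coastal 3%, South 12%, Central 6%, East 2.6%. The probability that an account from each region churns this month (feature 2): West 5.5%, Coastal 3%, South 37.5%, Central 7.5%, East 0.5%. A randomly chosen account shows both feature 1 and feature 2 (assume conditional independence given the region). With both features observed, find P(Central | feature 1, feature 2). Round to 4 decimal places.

0.0724

Compute prior × likelihood for every hypothesis:
  West: 0.7025 × 0.065 × 0.055 = 0.0025114375
  Coastal: 0.07125 × 0.03 × 0.03 = 0.000064125
  South: 0.0675 × 0.12 × 0.375 = 0.0030375
  Central: 0.0975 × 0.06 × 0.075 = 0.00043875
  East: 0.06125 × 0.026 × 0.005 = 0.0000079625
Normalizing constant = 0.006059775.
P(Central | evidence) = 0.00043875 / 0.006059775 ≈ 0.0724.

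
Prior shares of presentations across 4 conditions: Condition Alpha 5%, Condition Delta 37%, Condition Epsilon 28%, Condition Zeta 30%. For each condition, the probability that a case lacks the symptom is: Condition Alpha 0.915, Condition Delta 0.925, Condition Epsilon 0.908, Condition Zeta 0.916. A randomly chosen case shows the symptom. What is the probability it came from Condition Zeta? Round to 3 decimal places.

Taking complements, P(symptomatic | each) = Condition Alpha 0.085, Condition Delta 0.075, Condition Epsilon 0.092, Condition Zeta 0.084.
Prior × likelihood for each hypothesis:
  Condition Alpha: 0.05 × 0.085 = 0.00425
  Condition Delta: 0.37 × 0.075 = 0.02775
  Condition Epsilon: 0.28 × 0.092 = 0.02576
  Condition Zeta: 0.3 × 0.084 = 0.0252
Normalizing constant = 0.08296.
P(Condition Zeta | evidence) = 0.0252 / 0.08296 ≈ 0.304.

0.304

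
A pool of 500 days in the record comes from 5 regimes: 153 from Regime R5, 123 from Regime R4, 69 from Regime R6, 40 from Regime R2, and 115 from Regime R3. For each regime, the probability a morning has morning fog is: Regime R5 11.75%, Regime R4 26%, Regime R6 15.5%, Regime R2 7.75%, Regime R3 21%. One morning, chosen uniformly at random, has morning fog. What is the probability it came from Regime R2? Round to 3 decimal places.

Compute prior × likelihood for every hypothesis:
  Regime R5: 0.306 × 0.1175 = 0.035955
  Regime R4: 0.246 × 0.26 = 0.06396
  Regime R6: 0.138 × 0.155 = 0.02139
  Regime R2: 0.08 × 0.0775 = 0.0062
  Regime R3: 0.23 × 0.21 = 0.0483
Total = 0.175805.
P(Regime R2 | evidence) = 0.0062 / 0.175805 ≈ 0.035.

0.035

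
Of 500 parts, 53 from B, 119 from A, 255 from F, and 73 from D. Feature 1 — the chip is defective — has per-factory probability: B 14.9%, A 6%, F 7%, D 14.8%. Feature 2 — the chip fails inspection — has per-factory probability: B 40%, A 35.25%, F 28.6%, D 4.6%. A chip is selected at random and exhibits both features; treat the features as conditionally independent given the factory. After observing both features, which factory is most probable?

By Bayes' rule, posterior ∝ prior × likelihood:
  B: 0.106 × 0.149 × 0.4 = 0.0063176
  A: 0.238 × 0.06 × 0.3525 = 0.0050337
  F: 0.51 × 0.07 × 0.286 = 0.0102102
  D: 0.146 × 0.148 × 0.046 = 0.000993968
Total = 0.022555468.
Largest term belongs to F, so F is most probable.

F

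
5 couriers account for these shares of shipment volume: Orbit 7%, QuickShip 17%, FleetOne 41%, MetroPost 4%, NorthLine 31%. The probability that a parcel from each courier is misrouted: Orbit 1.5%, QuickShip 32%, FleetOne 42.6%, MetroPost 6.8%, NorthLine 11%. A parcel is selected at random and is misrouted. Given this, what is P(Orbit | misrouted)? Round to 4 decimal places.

Unnormalized posteriors (prior × likelihood):
  Orbit: 0.07 × 0.015 = 0.00105
  QuickShip: 0.17 × 0.32 = 0.0544
  FleetOne: 0.41 × 0.426 = 0.17466
  MetroPost: 0.04 × 0.068 = 0.00272
  NorthLine: 0.31 × 0.11 = 0.0341
Total = 0.26693.
P(Orbit | evidence) = 0.00105 / 0.26693 ≈ 0.0039.

0.0039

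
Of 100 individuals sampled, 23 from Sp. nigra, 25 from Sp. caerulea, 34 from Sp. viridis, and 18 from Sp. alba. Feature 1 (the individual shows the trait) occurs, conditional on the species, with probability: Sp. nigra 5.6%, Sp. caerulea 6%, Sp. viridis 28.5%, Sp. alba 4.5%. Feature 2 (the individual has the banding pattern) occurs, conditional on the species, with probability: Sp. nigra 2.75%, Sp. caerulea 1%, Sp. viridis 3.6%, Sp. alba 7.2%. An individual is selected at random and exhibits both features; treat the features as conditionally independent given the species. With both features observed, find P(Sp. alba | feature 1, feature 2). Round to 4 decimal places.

0.1275

Unnormalized posteriors (prior × likelihood):
  Sp. nigra: 0.23 × 0.056 × 0.0275 = 0.0003542
  Sp. caerulea: 0.25 × 0.06 × 0.01 = 0.00015
  Sp. viridis: 0.34 × 0.285 × 0.036 = 0.0034884
  Sp. alba: 0.18 × 0.045 × 0.072 = 0.0005832
Normalizing constant = 0.0045758.
P(Sp. alba | evidence) = 0.0005832 / 0.0045758 ≈ 0.1275.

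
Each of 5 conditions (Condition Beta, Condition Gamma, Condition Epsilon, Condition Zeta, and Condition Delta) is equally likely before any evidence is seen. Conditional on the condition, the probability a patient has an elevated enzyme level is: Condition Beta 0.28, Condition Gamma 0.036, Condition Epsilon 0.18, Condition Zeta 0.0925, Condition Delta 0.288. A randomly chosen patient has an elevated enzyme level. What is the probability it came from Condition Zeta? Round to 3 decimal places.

0.106

Since the prior is uniform, the posterior is proportional to the likelihood:
  Condition Beta: 0.28
  Condition Gamma: 0.036
  Condition Epsilon: 0.18
  Condition Zeta: 0.0925
  Condition Delta: 0.288
Total = 0.8765.
P(Condition Zeta | evidence) = 0.0925 / 0.8765 ≈ 0.106.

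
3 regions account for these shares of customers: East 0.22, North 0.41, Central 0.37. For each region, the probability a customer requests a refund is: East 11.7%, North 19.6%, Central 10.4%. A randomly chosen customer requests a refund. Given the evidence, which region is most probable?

North

By Bayes' rule, posterior ∝ prior × likelihood:
  East: 0.22 × 0.117 = 0.02574
  North: 0.41 × 0.196 = 0.08036
  Central: 0.37 × 0.104 = 0.03848
Total = 0.14458.
Largest term belongs to North, so North is most probable.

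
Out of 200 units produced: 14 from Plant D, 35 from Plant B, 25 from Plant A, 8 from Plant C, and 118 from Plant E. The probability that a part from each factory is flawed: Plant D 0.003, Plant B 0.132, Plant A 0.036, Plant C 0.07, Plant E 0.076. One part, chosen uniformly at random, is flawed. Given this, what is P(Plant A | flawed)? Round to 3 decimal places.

Compute prior × likelihood for every hypothesis:
  Plant D: 0.07 × 0.003 = 0.00021
  Plant B: 0.175 × 0.132 = 0.0231
  Plant A: 0.125 × 0.036 = 0.0045
  Plant C: 0.04 × 0.07 = 0.0028
  Plant E: 0.59 × 0.076 = 0.04484
Total = 0.07545.
P(Plant A | evidence) = 0.0045 / 0.07545 ≈ 0.060.

0.060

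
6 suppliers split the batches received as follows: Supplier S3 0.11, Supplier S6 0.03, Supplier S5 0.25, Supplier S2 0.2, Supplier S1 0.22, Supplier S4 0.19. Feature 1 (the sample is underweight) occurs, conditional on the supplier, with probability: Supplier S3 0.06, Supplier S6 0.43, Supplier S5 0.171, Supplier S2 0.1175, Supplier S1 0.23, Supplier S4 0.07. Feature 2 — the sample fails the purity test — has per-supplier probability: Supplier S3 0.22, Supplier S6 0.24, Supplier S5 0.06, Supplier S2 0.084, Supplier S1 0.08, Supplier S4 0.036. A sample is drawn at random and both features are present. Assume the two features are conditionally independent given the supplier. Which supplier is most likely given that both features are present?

Unnormalized posteriors (prior × likelihood):
  Supplier S3: 0.11 × 0.06 × 0.22 = 0.001452
  Supplier S6: 0.03 × 0.43 × 0.24 = 0.003096
  Supplier S5: 0.25 × 0.171 × 0.06 = 0.002565
  Supplier S2: 0.2 × 0.1175 × 0.084 = 0.001974
  Supplier S1: 0.22 × 0.23 × 0.08 = 0.004048
  Supplier S4: 0.19 × 0.07 × 0.036 = 0.0004788
Sum = 0.0136138.
Largest term belongs to Supplier S1, so Supplier S1 is most probable.

Supplier S1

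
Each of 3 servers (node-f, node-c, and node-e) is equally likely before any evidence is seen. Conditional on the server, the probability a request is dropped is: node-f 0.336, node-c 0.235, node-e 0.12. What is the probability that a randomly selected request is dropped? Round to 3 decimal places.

With a uniform prior (1/3 each), posterior ∝ likelihood:
  node-f: 0.336
  node-c: 0.235
  node-e: 0.12
P(dropped) = (1/3) × (0.336 + 0.235 + 0.12) = 0.691/3 ≈ 0.230.

0.230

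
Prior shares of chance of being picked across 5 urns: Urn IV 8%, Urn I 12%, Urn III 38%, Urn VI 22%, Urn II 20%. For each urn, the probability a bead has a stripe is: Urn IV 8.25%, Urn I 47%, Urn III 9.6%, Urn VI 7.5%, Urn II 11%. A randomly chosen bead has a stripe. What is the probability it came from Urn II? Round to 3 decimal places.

0.159

Compute prior × likelihood for every hypothesis:
  Urn IV: 0.08 × 0.0825 = 0.0066
  Urn I: 0.12 × 0.47 = 0.0564
  Urn III: 0.38 × 0.096 = 0.03648
  Urn VI: 0.22 × 0.075 = 0.0165
  Urn II: 0.2 × 0.11 = 0.022
Sum = 0.13798.
P(Urn II | evidence) = 0.022 / 0.13798 ≈ 0.159.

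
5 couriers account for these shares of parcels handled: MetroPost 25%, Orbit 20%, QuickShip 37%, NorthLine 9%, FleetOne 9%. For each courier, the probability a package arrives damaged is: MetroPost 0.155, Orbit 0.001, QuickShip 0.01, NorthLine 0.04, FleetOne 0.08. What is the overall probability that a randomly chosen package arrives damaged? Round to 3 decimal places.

0.053

By Bayes' rule, posterior ∝ prior × likelihood:
  MetroPost: 0.25 × 0.155 = 0.03875
  Orbit: 0.2 × 0.001 = 0.0002
  QuickShip: 0.37 × 0.01 = 0.0037
  NorthLine: 0.09 × 0.04 = 0.0036
  FleetOne: 0.09 × 0.08 = 0.0072
P(damaged) = 0.03875 + 0.0002 + 0.0037 + 0.0036 + 0.0072 = 0.05345 → 0.053.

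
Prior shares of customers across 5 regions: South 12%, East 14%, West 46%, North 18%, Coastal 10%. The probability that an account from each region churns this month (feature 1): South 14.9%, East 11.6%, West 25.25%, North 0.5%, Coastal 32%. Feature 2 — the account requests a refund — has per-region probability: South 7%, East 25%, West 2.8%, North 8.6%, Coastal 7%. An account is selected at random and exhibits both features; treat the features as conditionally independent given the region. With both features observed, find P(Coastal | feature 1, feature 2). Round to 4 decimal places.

Compute prior × likelihood for every hypothesis:
  South: 0.12 × 0.149 × 0.07 = 0.0012516
  East: 0.14 × 0.116 × 0.25 = 0.00406
  West: 0.46 × 0.2525 × 0.028 = 0.0032522
  North: 0.18 × 0.005 × 0.086 = 0.0000774
  Coastal: 0.1 × 0.32 × 0.07 = 0.00224
Total = 0.0108812.
P(Coastal | evidence) = 0.00224 / 0.0108812 ≈ 0.2059.

0.2059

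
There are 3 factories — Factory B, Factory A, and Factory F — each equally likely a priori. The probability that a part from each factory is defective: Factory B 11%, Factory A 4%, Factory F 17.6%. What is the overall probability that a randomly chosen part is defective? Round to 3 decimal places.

0.109

Since the prior is uniform, the posterior is proportional to the likelihood:
  Factory B: 0.11
  Factory A: 0.04
  Factory F: 0.176
P(defective) = (1/3) × (0.11 + 0.04 + 0.176) = 0.326/3 ≈ 0.109.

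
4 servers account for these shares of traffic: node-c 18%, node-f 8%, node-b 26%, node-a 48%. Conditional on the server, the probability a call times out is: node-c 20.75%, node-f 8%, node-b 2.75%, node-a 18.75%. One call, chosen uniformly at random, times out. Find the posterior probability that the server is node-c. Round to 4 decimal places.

Prior × likelihood for each hypothesis:
  node-c: 0.18 × 0.2075 = 0.03735
  node-f: 0.08 × 0.08 = 0.0064
  node-b: 0.26 × 0.0275 = 0.00715
  node-a: 0.48 × 0.1875 = 0.09
Sum = 0.1409.
P(node-c | evidence) = 0.03735 / 0.1409 ≈ 0.2651.

0.2651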